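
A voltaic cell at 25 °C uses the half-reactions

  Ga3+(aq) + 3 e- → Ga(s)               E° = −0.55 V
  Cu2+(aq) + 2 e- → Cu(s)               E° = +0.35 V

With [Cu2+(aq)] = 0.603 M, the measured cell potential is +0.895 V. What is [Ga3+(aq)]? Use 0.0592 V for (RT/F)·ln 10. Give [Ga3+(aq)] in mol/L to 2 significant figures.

0.84 M

Cu²⁺/Cu is the cathode (higher E°); E°cell = +0.35 − (−0.55) = +0.90 V with n = 6.
Since E = E° − (0.0592/n)·log Q, log Q = n(E° − E)/0.0592 = 0.507.
The balanced reaction is 3 Cu2+(aq) + 2 Ga(s) → 3 Cu(s) + 2 Ga3+(aq), so Q = [Ga3+(aq)]^2 / [Cu2+(aq)]^3.
Substituting the known concentrations and solving, log [Ga3+(aq)] = −0.076 and [Ga3+(aq)] = 0.84 M.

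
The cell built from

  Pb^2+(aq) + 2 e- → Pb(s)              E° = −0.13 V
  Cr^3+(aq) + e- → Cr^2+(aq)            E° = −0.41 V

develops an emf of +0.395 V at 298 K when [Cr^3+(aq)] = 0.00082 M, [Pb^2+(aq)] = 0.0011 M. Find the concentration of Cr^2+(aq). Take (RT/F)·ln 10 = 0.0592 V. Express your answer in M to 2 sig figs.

2.2 M

Pb²⁺/Pb is the cathode (higher E°); E°cell = −0.13 − (−0.41) = +0.28 V with n = 2.
Rearranging E = E° − (0.0592/n)·log Q gives log Q = 2(+0.28 − (+0.395))/0.0592 = −3.885.
Balancing electrons gives Pb^2+(aq) + 2 Cr^2+(aq) → Pb(s) + 2 Cr^3+(aq); thus Q = [Cr^3+(aq)]^2 / ([Pb^2+(aq)]·[Cr^2+(aq)]^2).
Isolating [Cr^2+(aq)] in Q = 10^{−3.885} yields log [Cr^2+(aq)] = 0.336, i.e. 2.2 M.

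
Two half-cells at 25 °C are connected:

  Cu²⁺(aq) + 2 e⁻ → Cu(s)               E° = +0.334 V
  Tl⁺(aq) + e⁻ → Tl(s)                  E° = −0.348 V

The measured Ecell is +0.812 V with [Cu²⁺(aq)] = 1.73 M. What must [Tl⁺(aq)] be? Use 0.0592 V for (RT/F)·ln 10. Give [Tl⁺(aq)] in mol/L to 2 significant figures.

Cu²⁺/Cu is the cathode (higher E°); E°cell = +0.334 − (−0.348) = +0.682 V with n = 2.
Since E = E° − (0.0592/n)·log Q, log Q = n(E° − E)/0.0592 = −4.392.
For Cu²⁺(aq) + 2 Tl(s) → Cu(s) + 2 Tl⁺(aq), the reaction quotient is Q = [Tl⁺(aq)]^2 / [Cu²⁺(aq)].
Solving for the unknown gives log [Tl⁺(aq)] = −2.077, so [Tl⁺(aq)] ≈ 0.0084 M.

0.0084 M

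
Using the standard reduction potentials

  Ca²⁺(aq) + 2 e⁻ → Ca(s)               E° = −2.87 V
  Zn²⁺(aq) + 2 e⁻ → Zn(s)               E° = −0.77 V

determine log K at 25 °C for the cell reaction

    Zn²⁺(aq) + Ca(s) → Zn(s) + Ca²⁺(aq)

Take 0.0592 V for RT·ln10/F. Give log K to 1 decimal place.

The Zn²⁺/Zn couple is reduced (cathode); E°cell = −0.77 − (−2.87) = +2.10 V with n = 2.
At equilibrium E = 0, so log K = nE°cell / 0.0592 = (2)(+2.10) / 0.0592 = 70.9.

log K = 70.9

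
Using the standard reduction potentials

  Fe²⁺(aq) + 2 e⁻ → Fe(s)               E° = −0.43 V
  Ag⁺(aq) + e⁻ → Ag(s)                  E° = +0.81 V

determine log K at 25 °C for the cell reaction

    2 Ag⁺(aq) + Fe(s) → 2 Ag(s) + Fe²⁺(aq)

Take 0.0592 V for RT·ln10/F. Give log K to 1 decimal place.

log K = 41.9

The Ag⁺/Ag couple is reduced (cathode); E°cell = +0.81 − (−0.43) = +1.24 V with n = 2.
At equilibrium E = 0, so log K = nE°cell / 0.0592 = (2)(+1.24) / 0.0592 = 41.9.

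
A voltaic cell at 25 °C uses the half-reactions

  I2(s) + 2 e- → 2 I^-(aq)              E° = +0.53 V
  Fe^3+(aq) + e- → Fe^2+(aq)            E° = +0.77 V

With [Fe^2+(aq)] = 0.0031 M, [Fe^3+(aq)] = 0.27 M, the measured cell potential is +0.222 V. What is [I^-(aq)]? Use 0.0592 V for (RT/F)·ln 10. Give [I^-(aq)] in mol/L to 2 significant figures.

0.0057 M

The Fe³⁺/Fe²⁺ couple has the larger reduction potential, so it is the cathode: E°cell = +0.77 − (+0.53) = +0.24 V and n = 2.
Since E = E° − (0.0592/n)·log Q, log Q = n(E° − E)/0.0592 = 0.608.
Balancing electrons gives 2 Fe^3+(aq) + 2 I^-(aq) → 2 Fe^2+(aq) + I2(s); thus Q = [Fe^2+(aq)]^2 / ([Fe^3+(aq)]^2·[I^-(aq)]^2).
Isolating [I^-(aq)] in Q = 10^{0.608} yields log [I^-(aq)] = −2.244, i.e. 0.0057 M.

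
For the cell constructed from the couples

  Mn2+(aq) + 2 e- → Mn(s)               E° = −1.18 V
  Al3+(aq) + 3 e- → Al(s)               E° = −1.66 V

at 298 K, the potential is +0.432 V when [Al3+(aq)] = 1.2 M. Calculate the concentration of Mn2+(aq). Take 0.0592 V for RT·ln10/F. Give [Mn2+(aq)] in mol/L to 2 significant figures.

0.027 M

The Mn²⁺/Mn couple has the larger reduction potential, so it is the cathode: E°cell = −1.18 − (−1.66) = +0.48 V and n = 6.
Since E = E° − (0.0592/n)·log Q, log Q = n(E° − E)/0.0592 = 4.865.
The balanced reaction is 3 Mn2+(aq) + 2 Al(s) → 3 Mn(s) + 2 Al3+(aq), so Q = [Al3+(aq)]^2 / [Mn2+(aq)]^3.
Isolating [Mn2+(aq)] in Q = 10^{4.865} yields log [Mn2+(aq)] = −1.569, i.e. 0.027 M.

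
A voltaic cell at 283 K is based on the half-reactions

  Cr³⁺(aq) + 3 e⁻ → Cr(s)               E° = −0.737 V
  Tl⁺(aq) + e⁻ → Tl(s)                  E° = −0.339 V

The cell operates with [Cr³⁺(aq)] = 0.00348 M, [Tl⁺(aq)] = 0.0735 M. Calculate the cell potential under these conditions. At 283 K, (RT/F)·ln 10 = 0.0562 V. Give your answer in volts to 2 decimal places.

Since E°(Tl⁺/Tl) > E°(Cr³⁺/Cr), Tl⁺/Tl serves as the cathode.
The standard potential is −0.339 − (−0.737) = +0.398 V and the balanced reaction transfers n = 3 electrons.
Balancing gives 3 Tl⁺(aq) + Cr(s) → 3 Tl(s) + Cr³⁺(aq); hence Q = [Cr³⁺(aq)] / [Tl⁺(aq)]^3 = 8.76 (log Q = 0.943).
By the Nernst equation, E = +0.398 − (0.0562/3)·(0.943) = +0.38 V.

+0.38 V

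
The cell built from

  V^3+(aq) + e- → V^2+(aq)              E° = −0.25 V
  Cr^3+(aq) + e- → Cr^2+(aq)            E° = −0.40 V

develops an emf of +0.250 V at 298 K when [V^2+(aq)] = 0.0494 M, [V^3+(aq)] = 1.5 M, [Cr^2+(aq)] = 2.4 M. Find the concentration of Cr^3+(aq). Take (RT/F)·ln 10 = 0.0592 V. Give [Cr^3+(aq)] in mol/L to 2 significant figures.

V³⁺/V²⁺ is the cathode (higher E°); E°cell = −0.25 − (−0.40) = +0.15 V with n = 1.
From the Nernst equation, log Q = n(E° − E)/0.0592 = 1·(+0.15 − (+0.250))/0.0592 = −1.689.
The balanced reaction is V^3+(aq) + Cr^2+(aq) → V^2+(aq) + Cr^3+(aq), so Q = ([V^2+(aq)]·[Cr^3+(aq)]) / ([V^3+(aq)]·[Cr^2+(aq)]).
Solving for the unknown gives log [Cr^3+(aq)] = 0.174, so [Cr^3+(aq)] ≈ 1.5 M.

1.5 M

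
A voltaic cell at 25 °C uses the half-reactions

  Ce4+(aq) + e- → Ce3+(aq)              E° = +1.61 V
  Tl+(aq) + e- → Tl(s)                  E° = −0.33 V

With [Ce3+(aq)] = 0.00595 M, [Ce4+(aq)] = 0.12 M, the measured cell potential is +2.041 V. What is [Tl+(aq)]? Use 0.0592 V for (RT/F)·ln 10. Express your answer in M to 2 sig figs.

The Ce⁴⁺/Ce³⁺ couple has the larger reduction potential, so it is the cathode: E°cell = +1.61 − (−0.33) = +1.94 V and n = 1.
Rearranging E = E° − (0.0592/n)·log Q gives log Q = 1(+1.94 − (+2.041))/0.0592 = −1.706.
The balanced reaction is Ce4+(aq) + Tl(s) → Ce3+(aq) + Tl+(aq), so Q = ([Ce3+(aq)]·[Tl+(aq)]) / [Ce4+(aq)].
Isolating [Tl+(aq)] in Q = 10^{−1.706} yields log [Tl+(aq)] = −0.401, i.e. 0.40 M.

0.40 M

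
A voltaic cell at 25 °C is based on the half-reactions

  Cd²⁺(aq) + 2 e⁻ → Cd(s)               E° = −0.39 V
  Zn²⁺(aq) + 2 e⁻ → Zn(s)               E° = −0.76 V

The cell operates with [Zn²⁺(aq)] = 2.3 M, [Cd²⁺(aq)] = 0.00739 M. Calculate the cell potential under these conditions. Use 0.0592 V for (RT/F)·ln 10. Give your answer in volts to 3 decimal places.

+0.296 V

Since E°(Cd²⁺/Cd) > E°(Zn²⁺/Zn), Cd²⁺/Cd serves as the cathode.
E°cell = E°cat − E°an = −0.39 − (−0.76) = +0.37 V; n = 2.
For the overall reaction Cd²⁺(aq) + Zn(s) → Cd(s) + Zn²⁺(aq), Q = [Zn²⁺(aq)] / [Cd²⁺(aq)] = 311, giving log Q = 2.493.
Applying E = E° − (RT ln10/nF)·log Q gives +0.37 − (0.0592/2)(2.493) = +0.296 V.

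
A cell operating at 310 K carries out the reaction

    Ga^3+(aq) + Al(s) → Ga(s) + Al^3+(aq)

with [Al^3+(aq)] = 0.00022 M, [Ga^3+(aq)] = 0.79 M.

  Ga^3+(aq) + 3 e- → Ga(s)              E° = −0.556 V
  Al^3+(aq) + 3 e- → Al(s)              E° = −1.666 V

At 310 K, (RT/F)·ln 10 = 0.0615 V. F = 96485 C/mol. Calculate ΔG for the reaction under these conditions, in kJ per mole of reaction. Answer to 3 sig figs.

−342 kJ/mol

The standard cell potential is −0.556 − (−1.666) = +1.110 V, with n = 3 electrons in the balanced equation.
Q = [Al^3+(aq)] / [Ga^3+(aq)] = 0.000278, so log Q = −3.555 and E = +1.110 − (0.0615/3)(−3.555) = +1.1829 V.
ΔG = −nFE = −(3)(96485)(+1.1829) J/mol = −342 kJ/mol.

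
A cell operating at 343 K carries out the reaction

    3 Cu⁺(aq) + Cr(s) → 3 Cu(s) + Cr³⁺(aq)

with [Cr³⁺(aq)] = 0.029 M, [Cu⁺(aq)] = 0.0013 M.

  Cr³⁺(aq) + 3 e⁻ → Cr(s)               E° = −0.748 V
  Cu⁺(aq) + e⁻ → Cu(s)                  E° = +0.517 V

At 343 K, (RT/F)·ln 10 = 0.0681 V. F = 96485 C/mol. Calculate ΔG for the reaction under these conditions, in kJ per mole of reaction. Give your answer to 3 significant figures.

With Cu⁺/Cu reduced at the cathode, E°cell = +0.517 − (−0.748) = +1.265 V and n = 3.
The reaction quotient is [Cr³⁺(aq)] / [Cu⁺(aq)]^3 = 1.32×10^7; by Nernst, E = +1.265 − (0.0681/3)(7.121) = +1.1034 V.
Then ΔG = −nFE = −3 × 96485 × +1.1034 J/mol = −319 kJ/mol.

−319 kJ/mol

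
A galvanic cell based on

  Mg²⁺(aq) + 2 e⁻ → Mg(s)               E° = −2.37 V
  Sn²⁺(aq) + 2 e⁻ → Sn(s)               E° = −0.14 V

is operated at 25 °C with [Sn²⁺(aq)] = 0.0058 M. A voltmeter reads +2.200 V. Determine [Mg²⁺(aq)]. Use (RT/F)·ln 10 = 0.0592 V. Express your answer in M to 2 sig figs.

Sn²⁺/Sn is the cathode (higher E°); E°cell = −0.14 − (−2.37) = +2.23 V with n = 2.
From the Nernst equation, log Q = n(E° − E)/0.0592 = 2·(+2.23 − (+2.200))/0.0592 = 1.014.
For Sn²⁺(aq) + Mg(s) → Sn(s) + Mg²⁺(aq), the reaction quotient is Q = [Mg²⁺(aq)] / [Sn²⁺(aq)].
Isolating [Mg²⁺(aq)] in Q = 10^{1.014} yields log [Mg²⁺(aq)] = −1.223, i.e. 0.060 M.

0.060 M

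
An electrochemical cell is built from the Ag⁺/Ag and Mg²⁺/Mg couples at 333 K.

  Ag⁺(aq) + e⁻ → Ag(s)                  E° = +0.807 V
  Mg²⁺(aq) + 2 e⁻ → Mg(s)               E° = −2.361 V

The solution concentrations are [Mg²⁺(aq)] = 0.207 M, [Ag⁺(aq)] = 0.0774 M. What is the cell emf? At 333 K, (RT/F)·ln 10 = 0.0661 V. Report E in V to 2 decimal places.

+3.12 V

The Ag⁺/Ag couple has the more positive E°, so it is the cathode; Mg²⁺/Mg is the anode.
The standard potential is +0.807 − (−2.361) = +3.168 V and the balanced reaction transfers n = 2 electrons.
The balanced reaction is 2 Ag⁺(aq) + Mg(s) → 2 Ag(s) + Mg²⁺(aq), so Q = [Mg²⁺(aq)] / [Ag⁺(aq)]^2 = 34.6 and log Q = 1.538.
By the Nernst equation, E = +3.168 − (0.0661/2)·(1.538) = +3.12 V.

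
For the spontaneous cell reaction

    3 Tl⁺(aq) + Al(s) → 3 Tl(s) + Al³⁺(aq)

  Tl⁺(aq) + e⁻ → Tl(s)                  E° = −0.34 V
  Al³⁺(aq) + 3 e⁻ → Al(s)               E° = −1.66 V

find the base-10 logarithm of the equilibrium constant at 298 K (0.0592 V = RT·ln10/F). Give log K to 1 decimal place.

log K = 66.9

The Tl⁺/Tl couple is reduced (cathode); E°cell = −0.34 − (−1.66) = +1.32 V with n = 3.
At equilibrium E = 0, so log K = nE°cell / 0.0592 = (3)(+1.32) / 0.0592 = 66.9.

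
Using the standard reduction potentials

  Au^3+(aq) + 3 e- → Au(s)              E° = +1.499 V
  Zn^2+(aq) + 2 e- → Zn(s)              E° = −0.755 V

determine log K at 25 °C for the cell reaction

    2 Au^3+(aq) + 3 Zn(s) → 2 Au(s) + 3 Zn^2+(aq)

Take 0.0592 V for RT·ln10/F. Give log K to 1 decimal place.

log K = 228.4

The Au³⁺/Au couple is reduced (cathode); E°cell = +1.499 − (−0.755) = +2.254 V with n = 6.
At equilibrium E = 0, so log K = nE°cell / 0.0592 = (6)(+2.254) / 0.0592 = 228.4.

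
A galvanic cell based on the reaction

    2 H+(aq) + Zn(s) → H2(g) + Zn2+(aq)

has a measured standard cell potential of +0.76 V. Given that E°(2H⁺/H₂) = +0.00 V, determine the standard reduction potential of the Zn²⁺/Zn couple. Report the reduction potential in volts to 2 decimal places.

In the reaction as written the 2H⁺/H₂ couple is reduced (cathode) and Zn²⁺/Zn is oxidized (anode), so E°cell = E°(2H⁺/H₂) − E°(Zn²⁺/Zn).
E°(Zn²⁺/Zn) = E°(cathode) − E°cell = +0.00 − (+0.76) = −0.76 V.

−0.76 V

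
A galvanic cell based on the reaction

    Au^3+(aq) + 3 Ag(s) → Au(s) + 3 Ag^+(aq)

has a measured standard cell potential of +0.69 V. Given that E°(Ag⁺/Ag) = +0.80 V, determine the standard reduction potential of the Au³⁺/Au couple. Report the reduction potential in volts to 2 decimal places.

In the reaction as written the Au³⁺/Au couple is reduced (cathode) and Ag⁺/Ag is oxidized (anode), so E°cell = E°(Au³⁺/Au) − E°(Ag⁺/Ag).
E°(Au³⁺/Au) = E°cell + E°(anode) = +0.69 + (+0.80) = +1.49 V.

+1.49 V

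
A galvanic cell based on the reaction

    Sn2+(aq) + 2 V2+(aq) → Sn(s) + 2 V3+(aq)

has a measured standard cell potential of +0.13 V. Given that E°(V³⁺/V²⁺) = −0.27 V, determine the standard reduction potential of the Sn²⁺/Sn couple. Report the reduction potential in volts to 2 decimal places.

In the reaction as written the Sn²⁺/Sn couple is reduced (cathode) and V³⁺/V²⁺ is oxidized (anode), so E°cell = E°(Sn²⁺/Sn) − E°(V³⁺/V²⁺).
E°(Sn²⁺/Sn) = E°cell + E°(anode) = +0.13 + (−0.27) = −0.14 V.

−0.14 V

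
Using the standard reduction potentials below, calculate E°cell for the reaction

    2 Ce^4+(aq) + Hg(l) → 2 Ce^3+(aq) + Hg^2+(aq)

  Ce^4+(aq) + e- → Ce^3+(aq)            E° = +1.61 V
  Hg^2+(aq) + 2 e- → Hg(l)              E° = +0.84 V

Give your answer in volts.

In the reaction as written, Ce^4+(aq) is reduced (cathode) and Hg^2+(aq) is produced by oxidation at the anode.
E°cell = E°(cathode) − E°(anode) = +1.61 − (+0.84) = +0.77 V.

+0.77 V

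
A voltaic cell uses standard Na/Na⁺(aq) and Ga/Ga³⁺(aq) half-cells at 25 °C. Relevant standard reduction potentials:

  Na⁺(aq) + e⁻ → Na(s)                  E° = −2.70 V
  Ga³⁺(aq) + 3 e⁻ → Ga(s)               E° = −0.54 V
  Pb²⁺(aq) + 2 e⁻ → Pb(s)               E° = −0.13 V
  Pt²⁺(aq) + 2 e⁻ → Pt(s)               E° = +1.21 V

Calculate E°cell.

+2.16 V

Of the two couples in this cell, the one with the more positive reduction potential is reduced at the cathode: here that is Ga³⁺/Ga (−0.54 V); Na⁺/Na (−2.70 V) is the anode.
E°cell = E°(cathode) − E°(anode) = −0.54 − (−2.70) = +2.16 V.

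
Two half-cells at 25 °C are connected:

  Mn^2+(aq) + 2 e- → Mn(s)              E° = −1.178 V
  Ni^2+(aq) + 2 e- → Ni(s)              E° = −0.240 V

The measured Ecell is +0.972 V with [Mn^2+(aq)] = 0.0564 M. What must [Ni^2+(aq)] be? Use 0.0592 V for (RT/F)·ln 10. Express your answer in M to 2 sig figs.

0.79 M

Ni²⁺/Ni is the cathode (higher E°); E°cell = −0.240 − (−1.178) = +0.938 V with n = 2.
Since E = E° − (0.0592/n)·log Q, log Q = n(E° − E)/0.0592 = −1.149.
Balancing electrons gives Ni^2+(aq) + Mn(s) → Ni(s) + Mn^2+(aq); thus Q = [Mn^2+(aq)] / [Ni^2+(aq)].
Isolating [Ni^2+(aq)] in Q = 10^{−1.149} yields log [Ni^2+(aq)] = −0.100, i.e. 0.79 M.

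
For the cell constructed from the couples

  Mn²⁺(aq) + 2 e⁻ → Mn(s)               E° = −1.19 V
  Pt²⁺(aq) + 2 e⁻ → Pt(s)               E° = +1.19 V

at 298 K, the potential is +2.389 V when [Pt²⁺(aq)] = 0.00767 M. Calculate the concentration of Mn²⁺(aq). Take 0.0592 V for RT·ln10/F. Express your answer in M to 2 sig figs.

With Pt²⁺/Pt at the cathode and Mn²⁺/Mn at the anode, E°cell = +1.19 − (−1.19) = +2.38 V (n = 2).
Rearranging E = E° − (0.0592/n)·log Q gives log Q = 2(+2.38 − (+2.389))/0.0592 = −0.304.
Balancing electrons gives Pt²⁺(aq) + Mn(s) → Pt(s) + Mn²⁺(aq); thus Q = [Mn²⁺(aq)] / [Pt²⁺(aq)].
Substituting the known concentrations and solving, log [Mn²⁺(aq)] = −2.419 and [Mn²⁺(aq)] = 0.0038 M.

0.0038 M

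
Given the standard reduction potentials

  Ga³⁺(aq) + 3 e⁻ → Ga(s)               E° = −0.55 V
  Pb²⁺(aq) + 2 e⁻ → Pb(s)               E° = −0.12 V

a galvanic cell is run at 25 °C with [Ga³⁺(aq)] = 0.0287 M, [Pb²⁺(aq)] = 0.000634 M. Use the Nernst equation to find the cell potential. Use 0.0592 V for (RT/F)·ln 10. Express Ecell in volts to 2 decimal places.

+0.37 V

Since E°(Pb²⁺/Pb) > E°(Ga³⁺/Ga), Pb²⁺/Pb serves as the cathode.
E°cell = E°cat − E°an = −0.12 − (−0.55) = +0.43 V; n = 6.
Balancing gives 3 Pb²⁺(aq) + 2 Ga(s) → 3 Pb(s) + 2 Ga³⁺(aq); hence Q = [Ga³⁺(aq)]^2 / [Pb²⁺(aq)]^3 = 3.23×10^6 (log Q = 6.509).
By the Nernst equation, E = +0.43 − (0.0592/6)·(6.509) = +0.37 V.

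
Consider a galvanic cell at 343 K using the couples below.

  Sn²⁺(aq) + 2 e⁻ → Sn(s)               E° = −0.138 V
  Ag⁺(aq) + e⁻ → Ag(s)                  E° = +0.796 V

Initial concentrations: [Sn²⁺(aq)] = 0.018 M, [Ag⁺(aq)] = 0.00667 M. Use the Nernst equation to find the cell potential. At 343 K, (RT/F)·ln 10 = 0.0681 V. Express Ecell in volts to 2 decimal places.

The Ag⁺/Ag couple has the more positive E°, so it is the cathode; Sn²⁺/Sn is the anode.
The standard potential is +0.796 − (−0.138) = +0.934 V and the balanced reaction transfers n = 2 electrons.
The balanced reaction is 2 Ag⁺(aq) + Sn(s) → 2 Ag(s) + Sn²⁺(aq), so Q = [Sn²⁺(aq)] / [Ag⁺(aq)]^2 = 405 and log Q = 2.607.
Applying E = E° − (RT ln10/nF)·log Q gives +0.934 − (0.0681/2)(2.607) = +0.85 V.

+0.85 V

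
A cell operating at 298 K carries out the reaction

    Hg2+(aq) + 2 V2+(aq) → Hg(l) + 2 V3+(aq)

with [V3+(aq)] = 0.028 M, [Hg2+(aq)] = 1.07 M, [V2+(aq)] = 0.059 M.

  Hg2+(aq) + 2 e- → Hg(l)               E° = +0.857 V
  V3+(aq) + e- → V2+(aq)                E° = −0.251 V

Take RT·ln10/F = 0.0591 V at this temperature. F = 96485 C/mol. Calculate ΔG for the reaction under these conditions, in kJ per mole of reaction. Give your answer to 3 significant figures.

−218 kJ/mol

With Hg²⁺/Hg reduced at the cathode, E°cell = +0.857 − (−0.251) = +1.108 V and n = 2.
Q = [V3+(aq)]^2 / ([Hg2+(aq)]·[V2+(aq)]^2) = 0.21, so log Q = −0.677 and E = +1.108 − (0.0591/2)(−0.677) = +1.1280 V.
ΔG = −nFE = −(2)(96485)(+1.1280) J/mol = −218 kJ/mol.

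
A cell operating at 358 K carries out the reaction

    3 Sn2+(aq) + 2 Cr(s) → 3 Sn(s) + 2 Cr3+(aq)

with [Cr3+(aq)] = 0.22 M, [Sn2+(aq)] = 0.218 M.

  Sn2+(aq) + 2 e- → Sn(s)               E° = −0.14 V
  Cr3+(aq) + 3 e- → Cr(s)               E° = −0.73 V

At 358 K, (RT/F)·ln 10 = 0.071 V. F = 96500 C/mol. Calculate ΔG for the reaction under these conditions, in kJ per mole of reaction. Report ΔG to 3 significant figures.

−337 kJ/mol

With Sn²⁺/Sn reduced at the cathode, E°cell = −0.14 − (−0.73) = +0.59 V and n = 6.
Here Q = [Cr3+(aq)]^2 / [Sn2+(aq)]^3 = 4.67 (log Q = 0.669), giving E = +0.59 − (0.071/6)·(0.669) = +0.5821 V.
ΔG = −nFE = −(6)(96500)(+0.5821) J/mol = −337 kJ/mol.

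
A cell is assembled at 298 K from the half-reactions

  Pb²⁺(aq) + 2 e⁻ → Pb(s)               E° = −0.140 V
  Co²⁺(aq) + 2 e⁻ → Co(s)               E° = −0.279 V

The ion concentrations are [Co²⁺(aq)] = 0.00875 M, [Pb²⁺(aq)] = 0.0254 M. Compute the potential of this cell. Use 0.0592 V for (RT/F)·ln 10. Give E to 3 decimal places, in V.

+0.153 V

The Pb²⁺/Pb couple has the more positive E°, so it is the cathode; Co²⁺/Co is the anode.
E°cell = −0.140 − (−0.279) = +0.139 V, with n = 2 electrons transferred.
For the overall reaction Pb²⁺(aq) + Co(s) → Pb(s) + Co²⁺(aq), Q = [Co²⁺(aq)] / [Pb²⁺(aq)] = 0.344, giving log Q = −0.463.
By the Nernst equation, E = +0.139 − (0.0592/2)·(−0.463) = +0.153 V.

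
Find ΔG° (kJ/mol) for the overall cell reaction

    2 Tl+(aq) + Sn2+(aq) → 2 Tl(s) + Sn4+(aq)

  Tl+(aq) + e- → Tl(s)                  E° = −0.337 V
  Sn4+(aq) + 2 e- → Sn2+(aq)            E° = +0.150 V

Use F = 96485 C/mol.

In the reaction as written Tl+(aq) is reduced, so the Tl⁺/Tl couple is the cathode and Sn⁴⁺/Sn²⁺ is the anode.
E°cell = −0.337 − (+0.150) = −0.487 V; balancing electrons gives n = 2.
ΔG° = −nFE°cell = −(2)(96485)(−0.487) J/mol = +94.0 kJ/mol.

+94.0 kJ/mol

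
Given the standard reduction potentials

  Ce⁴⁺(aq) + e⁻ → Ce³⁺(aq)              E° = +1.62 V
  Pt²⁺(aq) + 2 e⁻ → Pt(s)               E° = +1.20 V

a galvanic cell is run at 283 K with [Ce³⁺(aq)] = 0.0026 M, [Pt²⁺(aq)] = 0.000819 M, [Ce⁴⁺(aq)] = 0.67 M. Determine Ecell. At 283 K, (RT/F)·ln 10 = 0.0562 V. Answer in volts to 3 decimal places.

+0.642 V

Since E°(Ce⁴⁺/Ce³⁺) > E°(Pt²⁺/Pt), Ce⁴⁺/Ce³⁺ serves as the cathode.
The standard potential is +1.62 − (+1.20) = +0.42 V and the balanced reaction transfers n = 2 electrons.
For the overall reaction 2 Ce⁴⁺(aq) + Pt(s) → 2 Ce³⁺(aq) + Pt²⁺(aq), Q = ([Ce³⁺(aq)]^2·[Pt²⁺(aq)]) / [Ce⁴⁺(aq)]^2 = 1.23×10^−8, giving log Q = −7.909.
Applying E = E° − (RT ln10/nF)·log Q gives +0.42 − (0.0562/2)(−7.909) = +0.642 V.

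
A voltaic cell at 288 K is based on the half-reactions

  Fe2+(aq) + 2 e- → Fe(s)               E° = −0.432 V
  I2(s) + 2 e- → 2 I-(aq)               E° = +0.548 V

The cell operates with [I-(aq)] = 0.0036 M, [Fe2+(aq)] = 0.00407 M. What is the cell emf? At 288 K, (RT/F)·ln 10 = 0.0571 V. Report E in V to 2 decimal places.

+1.19 V

I₂/I⁻ is reduced (cathode, E° = +0.548 V) and Fe²⁺/Fe is oxidized (anode).
E°cell = E°cat − E°an = +0.548 − (−0.432) = +0.980 V; n = 2.
For the overall reaction I2(s) + Fe(s) → 2 I-(aq) + Fe2+(aq), Q = [I-(aq)]^2·[Fe2+(aq)] = 5.27×10^−8, giving log Q = −7.278.
E = E° − (0.0571/n)·log Q = +0.980 − (0.0571/2)(−7.278) = +1.19 V.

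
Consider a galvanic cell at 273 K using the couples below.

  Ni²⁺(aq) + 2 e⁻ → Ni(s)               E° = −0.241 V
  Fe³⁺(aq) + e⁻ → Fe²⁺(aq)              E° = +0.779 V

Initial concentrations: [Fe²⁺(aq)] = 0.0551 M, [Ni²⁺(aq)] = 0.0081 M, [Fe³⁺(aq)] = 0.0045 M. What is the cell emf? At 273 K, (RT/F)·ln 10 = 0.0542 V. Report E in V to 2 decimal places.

+1.02 V

Fe³⁺/Fe²⁺ is reduced (cathode, E° = +0.779 V) and Ni²⁺/Ni is oxidized (anode).
E°cell = +0.779 − (−0.241) = +1.020 V, with n = 2 electrons transferred.
Balancing gives 2 Fe³⁺(aq) + Ni(s) → 2 Fe²⁺(aq) + Ni²⁺(aq); hence Q = ([Fe²⁺(aq)]^2·[Ni²⁺(aq)]) / [Fe³⁺(aq)]^2 = 1.21 (log Q = 0.084).
By the Nernst equation, E = +1.020 − (0.0542/2)·(0.084) = +1.02 V.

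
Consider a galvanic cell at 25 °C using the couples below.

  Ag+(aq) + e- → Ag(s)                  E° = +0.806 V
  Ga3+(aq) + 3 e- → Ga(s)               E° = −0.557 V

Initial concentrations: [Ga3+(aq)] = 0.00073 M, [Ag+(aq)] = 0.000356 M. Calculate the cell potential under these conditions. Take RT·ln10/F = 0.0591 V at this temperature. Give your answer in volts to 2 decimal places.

+1.22 V

Since E°(Ag⁺/Ag) > E°(Ga³⁺/Ga), Ag⁺/Ag serves as the cathode.
The standard potential is +0.806 − (−0.557) = +1.363 V and the balanced reaction transfers n = 3 electrons.
Balancing gives 3 Ag+(aq) + Ga(s) → 3 Ag(s) + Ga3+(aq); hence Q = [Ga3+(aq)] / [Ag+(aq)]^3 = 1.62×10^7 (log Q = 7.209).
Applying E = E° − (RT ln10/nF)·log Q gives +1.363 − (0.0591/3)(7.209) = +1.22 V.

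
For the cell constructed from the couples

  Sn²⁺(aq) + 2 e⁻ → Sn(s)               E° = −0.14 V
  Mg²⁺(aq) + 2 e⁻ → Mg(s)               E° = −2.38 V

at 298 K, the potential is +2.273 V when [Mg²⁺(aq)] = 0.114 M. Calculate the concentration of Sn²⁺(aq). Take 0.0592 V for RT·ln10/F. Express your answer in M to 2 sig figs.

Sn²⁺/Sn is the cathode (higher E°); E°cell = −0.14 − (−2.38) = +2.24 V with n = 2.
Since E = E° − (0.0592/n)·log Q, log Q = n(E° − E)/0.0592 = −1.115.
For Sn²⁺(aq) + Mg(s) → Sn(s) + Mg²⁺(aq), the reaction quotient is Q = [Mg²⁺(aq)] / [Sn²⁺(aq)].
Solving for the unknown gives log [Sn²⁺(aq)] = 0.172, so [Sn²⁺(aq)] ≈ 1.5 M.

1.5 M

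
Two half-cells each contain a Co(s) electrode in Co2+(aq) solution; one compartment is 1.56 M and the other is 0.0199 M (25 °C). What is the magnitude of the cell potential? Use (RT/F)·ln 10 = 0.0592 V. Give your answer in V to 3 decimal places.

0.056 V

For a concentration cell E°cell = 0, since both electrodes use the same couple.
The compartment with the higher Co2+(aq) concentration (1.56 M) acts as the cathode; ions are reduced there and produced at the dilute (0.0199 M) anode.
With n = 2, Ecell = −(0.0592/2)·log([dilute]/[conc]) = −(0.0592/2)·log(0.0199/1.56) = +0.056 V.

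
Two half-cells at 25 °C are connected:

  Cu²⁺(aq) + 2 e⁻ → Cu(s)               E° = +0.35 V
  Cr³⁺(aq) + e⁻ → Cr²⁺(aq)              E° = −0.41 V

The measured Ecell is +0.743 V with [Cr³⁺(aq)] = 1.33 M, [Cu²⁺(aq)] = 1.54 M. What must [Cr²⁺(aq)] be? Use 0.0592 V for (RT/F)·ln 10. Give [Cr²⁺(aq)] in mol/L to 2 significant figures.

0.55 M

The Cu²⁺/Cu couple has the larger reduction potential, so it is the cathode: E°cell = +0.35 − (−0.41) = +0.76 V and n = 2.
Since E = E° − (0.0592/n)·log Q, log Q = n(E° − E)/0.0592 = 0.574.
The balanced reaction is Cu²⁺(aq) + 2 Cr²⁺(aq) → Cu(s) + 2 Cr³⁺(aq), so Q = [Cr³⁺(aq)]^2 / ([Cu²⁺(aq)]·[Cr²⁺(aq)]^2).
Solving for the unknown gives log [Cr²⁺(aq)] = −0.257, so [Cr²⁺(aq)] ≈ 0.55 M.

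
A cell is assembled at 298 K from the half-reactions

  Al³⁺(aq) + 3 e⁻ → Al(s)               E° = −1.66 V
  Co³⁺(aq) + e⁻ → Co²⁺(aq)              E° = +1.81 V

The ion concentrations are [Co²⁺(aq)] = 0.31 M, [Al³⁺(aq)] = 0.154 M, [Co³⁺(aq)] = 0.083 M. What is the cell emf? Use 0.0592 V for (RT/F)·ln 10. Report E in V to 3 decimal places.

Co³⁺/Co²⁺ is reduced (cathode, E° = +1.81 V) and Al³⁺/Al is oxidized (anode).
E°cell = E°cat − E°an = +1.81 − (−1.66) = +3.47 V; n = 3.
The balanced reaction is 3 Co³⁺(aq) + Al(s) → 3 Co²⁺(aq) + Al³⁺(aq), so Q = ([Co²⁺(aq)]^3·[Al³⁺(aq)]) / [Co³⁺(aq)]^3 = 8.02 and log Q = 0.904.
By the Nernst equation, E = +3.47 − (0.0592/3)·(0.904) = +3.452 V.

+3.452 V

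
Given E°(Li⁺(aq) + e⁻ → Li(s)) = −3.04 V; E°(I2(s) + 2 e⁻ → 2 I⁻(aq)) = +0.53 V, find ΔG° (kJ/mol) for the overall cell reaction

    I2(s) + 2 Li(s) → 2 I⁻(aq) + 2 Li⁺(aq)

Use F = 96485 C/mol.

−689 kJ/mol

In the reaction as written I2(s) is reduced, so the I₂/I⁻ couple is the cathode and Li⁺/Li is the anode.
E°cell = +0.53 − (−3.04) = +3.57 V; balancing electrons gives n = 2.
ΔG° = −nFE°cell = −(2)(96485)(+3.57) J/mol = −689 kJ/mol.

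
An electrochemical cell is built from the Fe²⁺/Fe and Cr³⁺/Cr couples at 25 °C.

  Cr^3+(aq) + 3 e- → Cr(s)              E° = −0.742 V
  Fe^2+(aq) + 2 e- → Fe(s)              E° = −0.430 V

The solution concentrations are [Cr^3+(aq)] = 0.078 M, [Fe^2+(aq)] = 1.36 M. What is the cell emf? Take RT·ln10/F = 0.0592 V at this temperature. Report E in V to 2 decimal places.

The Fe²⁺/Fe couple has the more positive E°, so it is the cathode; Cr³⁺/Cr is the anode.
The standard potential is −0.430 − (−0.742) = +0.312 V and the balanced reaction transfers n = 6 electrons.
For the overall reaction 3 Fe^2+(aq) + 2 Cr(s) → 3 Fe(s) + 2 Cr^3+(aq), Q = [Cr^3+(aq)]^2 / [Fe^2+(aq)]^3 = 0.00242, giving log Q = −2.616.
By the Nernst equation, E = +0.312 − (0.0592/6)·(−2.616) = +0.34 V.

+0.34 V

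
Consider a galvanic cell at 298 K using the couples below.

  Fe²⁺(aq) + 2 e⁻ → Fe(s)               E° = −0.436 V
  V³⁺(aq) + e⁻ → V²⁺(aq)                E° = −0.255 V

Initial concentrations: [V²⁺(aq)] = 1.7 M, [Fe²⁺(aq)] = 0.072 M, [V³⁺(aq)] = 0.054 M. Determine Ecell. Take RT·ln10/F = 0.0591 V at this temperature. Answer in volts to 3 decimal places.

V³⁺/V²⁺ is reduced (cathode, E° = −0.255 V) and Fe²⁺/Fe is oxidized (anode).
E°cell = E°cat − E°an = −0.255 − (−0.436) = +0.181 V; n = 2.
For the overall reaction 2 V³⁺(aq) + Fe(s) → 2 V²⁺(aq) + Fe²⁺(aq), Q = ([V²⁺(aq)]^2·[Fe²⁺(aq)]) / [V³⁺(aq)]^2 = 71.4, giving log Q = 1.853.
Applying E = E° − (RT ln10/nF)·log Q gives +0.181 − (0.0591/2)(1.853) = +0.126 V.

+0.126 V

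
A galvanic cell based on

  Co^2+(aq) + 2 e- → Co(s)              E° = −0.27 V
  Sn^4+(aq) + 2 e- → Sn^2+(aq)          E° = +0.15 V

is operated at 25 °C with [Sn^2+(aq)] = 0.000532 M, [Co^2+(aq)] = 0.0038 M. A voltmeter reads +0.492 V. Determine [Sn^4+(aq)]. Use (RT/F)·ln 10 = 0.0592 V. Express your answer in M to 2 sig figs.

Sn⁴⁺/Sn²⁺ is the cathode (higher E°); E°cell = +0.15 − (−0.27) = +0.42 V with n = 2.
From the Nernst equation, log Q = n(E° − E)/0.0592 = 2·(+0.42 − (+0.492))/0.0592 = −2.432.
Balancing electrons gives Sn^4+(aq) + Co(s) → Sn^2+(aq) + Co^2+(aq); thus Q = ([Sn^2+(aq)]·[Co^2+(aq)]) / [Sn^4+(aq)].
Isolating [Sn^4+(aq)] in Q = 10^{−2.432} yields log [Sn^4+(aq)] = −3.262, i.e. 0.00055 M.

0.00055 M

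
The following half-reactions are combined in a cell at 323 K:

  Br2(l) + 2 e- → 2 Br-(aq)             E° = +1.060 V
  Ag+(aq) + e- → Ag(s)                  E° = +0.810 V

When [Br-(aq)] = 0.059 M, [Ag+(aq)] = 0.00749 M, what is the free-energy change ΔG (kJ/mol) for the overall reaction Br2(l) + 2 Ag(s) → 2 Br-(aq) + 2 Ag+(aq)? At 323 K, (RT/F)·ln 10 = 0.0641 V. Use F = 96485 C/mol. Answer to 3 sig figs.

The standard cell potential is +1.060 − (+0.810) = +0.250 V, with n = 2 electrons in the balanced equation.
The reaction quotient is [Br-(aq)]^2·[Ag+(aq)]^2 = 1.95×10^−7; by Nernst, E = +0.250 − (0.0641/2)(−6.709) = +0.4650 V.
ΔG = −nFE = −(2)(96485)(+0.4650) J/mol = −89.7 kJ/mol.

−89.7 kJ/mol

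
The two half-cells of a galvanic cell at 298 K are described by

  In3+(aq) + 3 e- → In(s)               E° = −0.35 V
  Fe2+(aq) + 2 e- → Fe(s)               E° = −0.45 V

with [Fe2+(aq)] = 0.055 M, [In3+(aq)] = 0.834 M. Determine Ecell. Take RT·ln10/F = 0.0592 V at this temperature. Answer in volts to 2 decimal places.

In³⁺/In is reduced (cathode, E° = −0.35 V) and Fe²⁺/Fe is oxidized (anode).
E°cell = E°cat − E°an = −0.35 − (−0.45) = +0.10 V; n = 6.
The balanced reaction is 2 In3+(aq) + 3 Fe(s) → 2 In(s) + 3 Fe2+(aq), so Q = [Fe2+(aq)]^3 / [In3+(aq)]^2 = 0.000239 and log Q = −3.621.
By the Nernst equation, E = +0.10 − (0.0592/6)·(−3.621) = +0.14 V.

+0.14 V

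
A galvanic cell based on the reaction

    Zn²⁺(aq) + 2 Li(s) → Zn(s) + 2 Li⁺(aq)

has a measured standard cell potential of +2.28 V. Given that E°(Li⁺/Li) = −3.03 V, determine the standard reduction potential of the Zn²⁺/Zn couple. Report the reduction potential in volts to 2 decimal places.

In the reaction as written the Zn²⁺/Zn couple is reduced (cathode) and Li⁺/Li is oxidized (anode), so E°cell = E°(Zn²⁺/Zn) − E°(Li⁺/Li).
E°(Zn²⁺/Zn) = E°cell + E°(anode) = +2.28 + (−3.03) = −0.75 V.

−0.75 V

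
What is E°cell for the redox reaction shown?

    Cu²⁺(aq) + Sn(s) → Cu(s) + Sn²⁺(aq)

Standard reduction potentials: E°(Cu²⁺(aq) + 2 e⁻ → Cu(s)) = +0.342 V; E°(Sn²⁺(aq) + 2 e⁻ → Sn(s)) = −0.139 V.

Cu²⁺(aq) gains electrons, so the Cu²⁺/Cu couple is the cathode; the Sn²⁺/Sn couple is the anode.
E°cell = E°(cathode) − E°(anode) = +0.342 − (−0.139) = +0.481 V.

+0.481 V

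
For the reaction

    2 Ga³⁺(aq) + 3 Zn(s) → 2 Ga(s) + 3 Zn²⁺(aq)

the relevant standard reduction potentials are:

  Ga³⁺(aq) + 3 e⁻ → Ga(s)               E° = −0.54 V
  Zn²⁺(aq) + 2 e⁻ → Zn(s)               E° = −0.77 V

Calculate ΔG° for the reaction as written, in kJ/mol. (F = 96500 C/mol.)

In the reaction as written Ga³⁺(aq) is reduced, so the Ga³⁺/Ga couple is the cathode and Zn²⁺/Zn is the anode.
E°cell = −0.54 − (−0.77) = +0.23 V; balancing electrons gives n = 6.
ΔG° = −nFE°cell = −(6)(96500)(+0.23) J/mol = −133 kJ/mol.

−133 kJ/mol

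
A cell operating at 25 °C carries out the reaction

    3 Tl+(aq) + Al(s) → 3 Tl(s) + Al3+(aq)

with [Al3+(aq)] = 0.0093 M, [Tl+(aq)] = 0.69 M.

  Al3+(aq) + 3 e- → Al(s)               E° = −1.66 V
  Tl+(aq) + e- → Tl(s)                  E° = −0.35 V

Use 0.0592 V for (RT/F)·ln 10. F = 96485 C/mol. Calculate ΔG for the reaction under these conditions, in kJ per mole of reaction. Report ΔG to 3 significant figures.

−388 kJ/mol

The standard cell potential is −0.35 − (−1.66) = +1.31 V, with n = 3 electrons in the balanced equation.
The reaction quotient is [Al3+(aq)] / [Tl+(aq)]^3 = 0.0283; by Nernst, E = +1.31 − (0.0592/3)(−1.548) = +1.3405 V.
Finally ΔG = −nFE = −(3)(96485 C/mol)(+1.3405 V) = −388 kJ/mol.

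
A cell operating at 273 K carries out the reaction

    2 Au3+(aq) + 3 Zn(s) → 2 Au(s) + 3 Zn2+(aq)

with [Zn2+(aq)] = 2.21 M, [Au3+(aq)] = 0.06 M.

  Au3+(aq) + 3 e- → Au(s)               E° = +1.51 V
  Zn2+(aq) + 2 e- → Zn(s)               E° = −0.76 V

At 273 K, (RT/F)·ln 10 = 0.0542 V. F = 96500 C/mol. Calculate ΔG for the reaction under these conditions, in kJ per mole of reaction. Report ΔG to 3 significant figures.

The standard cell potential is +1.51 − (−0.76) = +2.27 V, with n = 6 electrons in the balanced equation.
Here Q = [Zn2+(aq)]^3 / [Au3+(aq)]^2 = 3×10^3 (log Q = 3.477), giving E = +2.27 − (0.0542/6)·(3.477) = +2.2386 V.
Finally ΔG = −nFE = −(6)(96500 C/mol)(+2.2386 V) = −1300 kJ/mol.

−1300 kJ/mol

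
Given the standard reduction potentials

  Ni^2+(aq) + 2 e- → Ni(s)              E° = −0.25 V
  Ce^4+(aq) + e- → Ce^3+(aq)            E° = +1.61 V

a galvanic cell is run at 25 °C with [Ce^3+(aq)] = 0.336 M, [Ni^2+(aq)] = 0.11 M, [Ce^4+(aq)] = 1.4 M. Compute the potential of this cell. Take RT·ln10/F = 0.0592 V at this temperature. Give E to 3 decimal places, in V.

+1.925 V

The Ce⁴⁺/Ce³⁺ couple has the more positive E°, so it is the cathode; Ni²⁺/Ni is the anode.
E°cell = +1.61 − (−0.25) = +1.86 V, with n = 2 electrons transferred.
For the overall reaction 2 Ce^4+(aq) + Ni(s) → 2 Ce^3+(aq) + Ni^2+(aq), Q = ([Ce^3+(aq)]^2·[Ni^2+(aq)]) / [Ce^4+(aq)]^2 = 0.00634, giving log Q = −2.198.
Applying E = E° − (RT ln10/nF)·log Q gives +1.86 − (0.0592/2)(−2.198) = +1.925 V.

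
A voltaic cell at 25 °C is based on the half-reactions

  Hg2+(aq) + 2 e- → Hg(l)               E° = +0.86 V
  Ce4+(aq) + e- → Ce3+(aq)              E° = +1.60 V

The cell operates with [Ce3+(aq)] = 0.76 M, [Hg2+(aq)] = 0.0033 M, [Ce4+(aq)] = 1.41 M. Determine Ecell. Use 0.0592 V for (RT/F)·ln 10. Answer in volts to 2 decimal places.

+0.83 V

Since E°(Ce⁴⁺/Ce³⁺) > E°(Hg²⁺/Hg), Ce⁴⁺/Ce³⁺ serves as the cathode.
The standard potential is +1.60 − (+0.86) = +0.74 V and the balanced reaction transfers n = 2 electrons.
The balanced reaction is 2 Ce4+(aq) + Hg(l) → 2 Ce3+(aq) + Hg2+(aq), so Q = ([Ce3+(aq)]^2·[Hg2+(aq)]) / [Ce4+(aq)]^2 = 0.000959 and log Q = −3.018.
By the Nernst equation, E = +0.74 − (0.0592/2)·(−3.018) = +0.83 V.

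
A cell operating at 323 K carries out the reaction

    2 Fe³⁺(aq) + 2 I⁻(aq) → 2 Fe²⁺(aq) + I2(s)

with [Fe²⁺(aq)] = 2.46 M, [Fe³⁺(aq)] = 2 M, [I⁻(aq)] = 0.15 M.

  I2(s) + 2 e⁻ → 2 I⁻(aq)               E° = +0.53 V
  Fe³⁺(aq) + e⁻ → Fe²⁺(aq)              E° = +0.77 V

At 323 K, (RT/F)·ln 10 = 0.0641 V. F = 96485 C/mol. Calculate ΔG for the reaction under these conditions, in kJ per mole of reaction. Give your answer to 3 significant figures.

−35.0 kJ/mol

With Fe³⁺/Fe²⁺ reduced at the cathode, E°cell = +0.77 − (+0.53) = +0.24 V and n = 2.
Here Q = [Fe²⁺(aq)]^2 / ([Fe³⁺(aq)]^2·[I⁻(aq)]^2) = 67.2 (log Q = 1.828), giving E = +0.24 − (0.0641/2)·(1.828) = +0.1814 V.
Finally ΔG = −nFE = −(2)(96485 C/mol)(+0.1814 V) = −35.0 kJ/mol.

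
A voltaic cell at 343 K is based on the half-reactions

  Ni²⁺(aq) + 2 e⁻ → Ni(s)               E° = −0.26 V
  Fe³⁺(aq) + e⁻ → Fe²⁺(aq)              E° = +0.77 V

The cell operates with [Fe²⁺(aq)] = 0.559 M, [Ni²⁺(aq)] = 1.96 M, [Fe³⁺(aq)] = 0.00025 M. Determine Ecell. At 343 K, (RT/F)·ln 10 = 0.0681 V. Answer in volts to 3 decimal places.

The Fe³⁺/Fe²⁺ couple has the more positive E°, so it is the cathode; Ni²⁺/Ni is the anode.
E°cell = E°cat − E°an = +0.77 − (−0.26) = +1.03 V; n = 2.
The balanced reaction is 2 Fe³⁺(aq) + Ni(s) → 2 Fe²⁺(aq) + Ni²⁺(aq), so Q = ([Fe²⁺(aq)]^2·[Ni²⁺(aq)]) / [Fe³⁺(aq)]^2 = 9.8×10^6 and log Q = 6.991.
By the Nernst equation, E = +1.03 − (0.0681/2)·(6.991) = +0.792 V.

+0.792 V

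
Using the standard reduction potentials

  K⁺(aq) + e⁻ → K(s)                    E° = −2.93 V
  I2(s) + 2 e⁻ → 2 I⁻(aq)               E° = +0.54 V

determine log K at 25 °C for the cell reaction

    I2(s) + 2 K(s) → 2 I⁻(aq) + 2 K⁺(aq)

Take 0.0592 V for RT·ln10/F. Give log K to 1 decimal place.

log K = 117.2

The I₂/I⁻ couple is reduced (cathode); E°cell = +0.54 − (−2.93) = +3.47 V with n = 2.
At equilibrium E = 0, so log K = nE°cell / 0.0592 = (2)(+3.47) / 0.0592 = 117.2.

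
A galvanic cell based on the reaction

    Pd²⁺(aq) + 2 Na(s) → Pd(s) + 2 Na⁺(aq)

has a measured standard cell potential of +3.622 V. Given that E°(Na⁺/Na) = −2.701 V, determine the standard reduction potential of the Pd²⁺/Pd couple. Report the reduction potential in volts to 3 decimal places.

+0.921 V

In the reaction as written the Pd²⁺/Pd couple is reduced (cathode) and Na⁺/Na is oxidized (anode), so E°cell = E°(Pd²⁺/Pd) − E°(Na⁺/Na).
E°(Pd²⁺/Pd) = E°cell + E°(anode) = +3.622 + (−2.701) = +0.921 V.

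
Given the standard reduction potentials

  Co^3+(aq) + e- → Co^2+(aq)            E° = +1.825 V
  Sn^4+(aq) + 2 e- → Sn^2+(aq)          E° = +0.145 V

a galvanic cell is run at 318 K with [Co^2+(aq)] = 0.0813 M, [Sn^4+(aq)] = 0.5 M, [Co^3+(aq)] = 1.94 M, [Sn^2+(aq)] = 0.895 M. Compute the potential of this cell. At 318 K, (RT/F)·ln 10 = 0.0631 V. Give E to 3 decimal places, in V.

The Co³⁺/Co²⁺ couple has the more positive E°, so it is the cathode; Sn⁴⁺/Sn²⁺ is the anode.
E°cell = +1.825 − (+0.145) = +1.680 V, with n = 2 electrons transferred.
Balancing gives 2 Co^3+(aq) + Sn^2+(aq) → 2 Co^2+(aq) + Sn^4+(aq); hence Q = ([Co^2+(aq)]^2·[Sn^4+(aq)]) / ([Co^3+(aq)]^2·[Sn^2+(aq)]) = 0.000981 (log Q = −3.008).
E = E° − (0.0631/n)·log Q = +1.680 − (0.0631/2)(−3.008) = +1.775 V.

+1.775 V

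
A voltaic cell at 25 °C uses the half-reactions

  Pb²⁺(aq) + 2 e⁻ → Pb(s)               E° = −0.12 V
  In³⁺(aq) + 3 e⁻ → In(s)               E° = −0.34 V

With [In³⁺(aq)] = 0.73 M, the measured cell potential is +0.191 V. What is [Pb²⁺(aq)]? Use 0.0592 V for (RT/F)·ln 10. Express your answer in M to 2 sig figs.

With Pb²⁺/Pb at the cathode and In³⁺/In at the anode, E°cell = −0.12 − (−0.34) = +0.22 V (n = 6).
Since E = E° − (0.0592/n)·log Q, log Q = n(E° − E)/0.0592 = 2.939.
For 3 Pb²⁺(aq) + 2 In(s) → 3 Pb(s) + 2 In³⁺(aq), the reaction quotient is Q = [In³⁺(aq)]^2 / [Pb²⁺(aq)]^3.
Isolating [Pb²⁺(aq)] in Q = 10^{2.939} yields log [Pb²⁺(aq)] = −1.071, i.e. 0.085 M.

0.085 M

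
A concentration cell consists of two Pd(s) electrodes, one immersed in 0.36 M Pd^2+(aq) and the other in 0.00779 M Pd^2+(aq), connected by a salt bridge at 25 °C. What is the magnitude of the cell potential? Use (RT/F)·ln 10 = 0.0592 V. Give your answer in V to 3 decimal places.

For a concentration cell E°cell = 0, since both electrodes use the same couple.
The compartment with the higher Pd^2+(aq) concentration (0.36 M) acts as the cathode; ions are reduced there and produced at the dilute (0.00779 M) anode.
With n = 2, Ecell = −(0.0592/2)·log([dilute]/[conc]) = −(0.0592/2)·log(0.00779/0.36) = +0.049 V.

0.049 V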